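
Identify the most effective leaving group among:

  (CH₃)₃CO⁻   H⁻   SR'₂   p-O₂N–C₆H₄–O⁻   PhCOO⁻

SR'₂

Rank by basicity of the departing species: weakest base leaves most easily.
SR'₂: pKₐ(R'₂SH⁺) ≈ -7
PhCOO⁻: pKₐ(C₆H₅COOH) ≈ 4.2
p-O₂N–C₆H₄–O⁻: pKₐ(p-nitrophenol) ≈ 7.2
(CH₃)₃CO⁻: pKₐ(t-BuOH) ≈ 18
H⁻: pKₐ(H₂) ≈ 36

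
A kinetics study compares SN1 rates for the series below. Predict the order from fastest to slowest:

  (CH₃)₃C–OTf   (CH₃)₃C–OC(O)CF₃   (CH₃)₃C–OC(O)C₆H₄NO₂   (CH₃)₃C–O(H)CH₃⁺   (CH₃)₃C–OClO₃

Identical carbon frameworks mean the comparison reduces to leaving-group quality.
Leaving-group ability tracks the stability of the departed species; conjugate-acid pKₐ is the usual yardstick (lower pKₐ → better LG).
(CH₃)₃C–OTf loses OTf⁻: pKₐ(CF₃SO₃H (triflic acid)) ≈ -14
(CH₃)₃C–OClO₃ loses ClO₄⁻: pKₐ(HClO₄) ≈ -10
(CH₃)₃C–O(H)CH₃⁺ loses R'OH: pKₐ(R'OH₂⁺) ≈ -2.4
(CH₃)₃C–OC(O)CF₃ loses CF₃COO⁻: pKₐ(CF₃COOH) ≈ 0.2
(CH₃)₃C–OC(O)C₆H₄NO₂ loses p-O₂N–C₆H₄–COO⁻: pKₐ(p-nitrobenzoic acid) ≈ 3.4

(CH₃)₃C–OTf > (CH₃)₃C–OClO₃ > (CH₃)₃C–O(H)CH₃⁺ > (CH₃)₃C–OC(O)CF₃ > (CH₃)₃C–OC(O)C₆H₄NO₂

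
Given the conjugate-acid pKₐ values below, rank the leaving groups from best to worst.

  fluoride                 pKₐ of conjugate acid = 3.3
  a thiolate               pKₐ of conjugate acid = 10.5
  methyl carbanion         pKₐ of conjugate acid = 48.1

Lower conjugate-acid pKₐ ⇒ weaker base ⇒ better leaving group.
Sorting by the given values: fluoride (3.3), a thiolate (10.5), methyl carbanion (48.1).

fluoride > a thiolate > methyl carbanion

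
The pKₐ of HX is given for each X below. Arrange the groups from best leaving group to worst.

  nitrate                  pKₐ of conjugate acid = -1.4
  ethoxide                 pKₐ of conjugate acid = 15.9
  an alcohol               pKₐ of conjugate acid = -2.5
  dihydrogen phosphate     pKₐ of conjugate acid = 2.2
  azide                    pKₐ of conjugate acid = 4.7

Lower conjugate-acid pKₐ ⇒ weaker base ⇒ better leaving group.
Sorting by the given values: an alcohol (-2.5), nitrate (-1.4), dihydrogen phosphate (2.2), azide (4.7), ethoxide (15.9).

an alcohol > nitrate > dihydrogen phosphate > azide > ethoxide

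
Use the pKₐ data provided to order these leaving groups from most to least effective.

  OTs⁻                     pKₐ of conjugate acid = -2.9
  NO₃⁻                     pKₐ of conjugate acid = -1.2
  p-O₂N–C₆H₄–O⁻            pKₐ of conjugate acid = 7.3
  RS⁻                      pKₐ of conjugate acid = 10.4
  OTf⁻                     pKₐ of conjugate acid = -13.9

OTf⁻ > OTs⁻ > NO₃⁻ > p-O₂N–C₆H₄–O⁻ > RS⁻

Lower conjugate-acid pKₐ ⇒ weaker base ⇒ better leaving group.
Sorting by the given values: OTf⁻ (-13.9), OTs⁻ (-2.9), NO₃⁻ (-1.2), p-O₂N–C₆H₄–O⁻ (7.3), RS⁻ (10.4).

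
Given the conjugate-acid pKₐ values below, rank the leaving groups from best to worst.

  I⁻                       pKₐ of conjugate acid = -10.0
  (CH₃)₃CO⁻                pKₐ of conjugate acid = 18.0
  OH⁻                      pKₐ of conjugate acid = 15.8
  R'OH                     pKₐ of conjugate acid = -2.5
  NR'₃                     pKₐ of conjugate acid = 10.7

I⁻ > R'OH > NR'₃ > OH⁻ > (CH₃)₃CO⁻

Lower conjugate-acid pKₐ ⇒ weaker base ⇒ better leaving group.
Sorting by the given values: I⁻ (-10.0), R'OH (-2.5), NR'₃ (10.7), OH⁻ (15.8), (CH₃)₃CO⁻ (18.0).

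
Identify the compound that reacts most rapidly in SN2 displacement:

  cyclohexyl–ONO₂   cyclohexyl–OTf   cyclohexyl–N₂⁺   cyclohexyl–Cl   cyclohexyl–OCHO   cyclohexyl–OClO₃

Same R in every case — rank the leaving groups.
Rank by basicity of the departing species: weakest base leaves most easily.
cyclohexyl–N₂⁺ loses N₂: no meaningful conjugate acid; N₂ departs as an exceptionally stable neutral molecule
cyclohexyl–OTf loses OTf⁻: pKₐ(CF₃SO₃H (triflic acid)) ≈ -14
cyclohexyl–OClO₃ loses ClO₄⁻: pKₐ(HClO₄) ≈ -10
cyclohexyl–Cl loses Cl⁻: pKₐ(HCl) ≈ -7
cyclohexyl–ONO₂ loses NO₃⁻: pKₐ(HNO₃) ≈ -1.3
cyclohexyl–OCHO loses HCOO⁻: pKₐ(HCOOH) ≈ 3.8

cyclohexyl–N₂⁺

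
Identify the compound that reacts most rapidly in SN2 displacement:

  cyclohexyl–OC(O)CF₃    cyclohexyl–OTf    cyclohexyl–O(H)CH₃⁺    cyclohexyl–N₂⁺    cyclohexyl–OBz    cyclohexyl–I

cyclohexyl–N₂⁺

Identical carbon frameworks mean the comparison reduces to leaving-group quality.
Leaving-group ability tracks the stability of the departed species; conjugate-acid pKₐ is the usual yardstick (lower pKₐ → better LG).
cyclohexyl–N₂⁺ loses N₂: no meaningful conjugate acid; N₂ departs as an exceptionally stable neutral molecule
cyclohexyl–OTf loses OTf⁻: pKₐ(CF₃SO₃H (triflic acid)) ≈ -14
cyclohexyl–I loses I⁻: pKₐ(HI) ≈ -10
cyclohexyl–O(H)CH₃⁺ loses R'OH: pKₐ(R'OH₂⁺) ≈ -2.4
cyclohexyl–OC(O)CF₃ loses CF₃COO⁻: pKₐ(CF₃COOH) ≈ 0.2
cyclohexyl–OBz loses PhCOO⁻: pKₐ(C₆H₅COOH) ≈ 4.2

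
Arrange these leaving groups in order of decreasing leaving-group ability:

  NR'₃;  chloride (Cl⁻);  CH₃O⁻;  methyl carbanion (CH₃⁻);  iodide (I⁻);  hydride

iodide (I⁻) > chloride (Cl⁻) > NR'₃ > CH₃O⁻ > hydride > methyl carbanion (CH₃⁻)

iodide (I⁻): pKₐ(HI) ≈ -10 — large, highly polarisable; very weak base
chloride (Cl⁻): pKₐ(HCl) ≈ -7 — moderately weak base
NR'₃: pKₐ(R'₃NH⁺) ≈ 10.7 — neutral but still a fairly strong base; Hofmann-elimination LG
CH₃O⁻: pKₐ(CH₃OH) ≈ 15.5 — strong base; alkoxides do not leave unassisted
hydride: pKₐ(H₂) ≈ 36 — extremely strong base; leaves only in special hydride-transfer contexts
methyl carbanion (CH₃⁻): pKₐ(CH₄) ≈ 48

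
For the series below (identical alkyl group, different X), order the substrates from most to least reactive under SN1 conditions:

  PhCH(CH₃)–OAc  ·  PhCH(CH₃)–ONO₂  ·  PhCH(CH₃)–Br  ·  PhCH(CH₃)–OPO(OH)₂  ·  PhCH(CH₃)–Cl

With the same alkyl group throughout, only the leaving group differentiates the rates.
A good leaving group is a weak base: the lower the pKₐ of its conjugate acid, the more readily it departs.
PhCH(CH₃)–Br loses Br⁻: pKₐ(HBr) ≈ -9
PhCH(CH₃)–Cl loses Cl⁻: pKₐ(HCl) ≈ -7
PhCH(CH₃)–ONO₂ loses NO₃⁻: pKₐ(HNO₃) ≈ -1.3
PhCH(CH₃)–OPO(OH)₂ loses H₂PO₄⁻: pKₐ(H₃PO₄) ≈ 2.1
PhCH(CH₃)–OAc loses AcO⁻: pKₐ(CH₃COOH) ≈ 4.8

PhCH(CH₃)–Br > PhCH(CH₃)–Cl > PhCH(CH₃)–ONO₂ > PhCH(CH₃)–OPO(OH)₂ > PhCH(CH₃)–OAc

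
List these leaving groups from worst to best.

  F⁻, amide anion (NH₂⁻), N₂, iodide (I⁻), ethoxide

amide anion (NH₂⁻) < ethoxide < F⁻ < iodide (I⁻) < N₂

The more stable X⁻ (or X) is on its own — i.e. the weaker a base it is — the better a leaving group it makes.
N₂: no meaningful conjugate acid; N₂ departs as an exceptionally stable neutral molecule
iodide (I⁻): pKₐ(HI) ≈ -10
F⁻: pKₐ(HF) ≈ 3.2 — small and strongly basic; the poor halide leaving group
ethoxide: pKₐ(CH₃CH₂OH) ≈ 16
amide anion (NH₂⁻): pKₐ(NH₃) ≈ 38
Reversing gives the worst-to-best order requested.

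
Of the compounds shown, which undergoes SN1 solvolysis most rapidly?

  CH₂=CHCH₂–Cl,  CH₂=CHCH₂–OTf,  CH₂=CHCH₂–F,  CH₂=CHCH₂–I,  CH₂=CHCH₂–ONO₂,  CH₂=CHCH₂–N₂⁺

Same R in every case — rank the leaving groups.
Rank by basicity of the departing species: weakest base leaves most easily.
CH₂=CHCH₂–N₂⁺ loses N₂: no meaningful conjugate acid; N₂ departs as an exceptionally stable neutral molecule
CH₂=CHCH₂–OTf loses OTf⁻: pKₐ(CF₃SO₃H (triflic acid)) ≈ -14
CH₂=CHCH₂–I loses I⁻: pKₐ(HI) ≈ -10
CH₂=CHCH₂–Cl loses Cl⁻: pKₐ(HCl) ≈ -7
CH₂=CHCH₂–ONO₂ loses NO₃⁻: pKₐ(HNO₃) ≈ -1.3
CH₂=CHCH₂–F loses F⁻: pKₐ(HF) ≈ 3.2

CH₂=CHCH₂–N₂⁺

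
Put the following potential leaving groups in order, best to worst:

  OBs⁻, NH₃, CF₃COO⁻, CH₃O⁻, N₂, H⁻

N₂ > OBs⁻ > CF₃COO⁻ > NH₃ > CH₃O⁻ > H⁻

N₂: no meaningful conjugate acid; N₂ departs as an exceptionally stable neutral molecule
OBs⁻: pKₐ(p-BrC₆H₄SO₃H) ≈ -2.8 — arenesulfonate with a p-bromo substituent
CF₃COO⁻: pKₐ(CF₃COOH) ≈ 0.2 — strongly electron-withdrawing CF₃ stabilises the carboxylate
NH₃: pKₐ(NH₄⁺) ≈ 9.2 — neutral but moderately basic; leaves from R–NH₃⁺
CH₃O⁻: pKₐ(CH₃OH) ≈ 15.5 — strong base; alkoxides do not leave unassisted
H⁻: pKₐ(H₂) ≈ 36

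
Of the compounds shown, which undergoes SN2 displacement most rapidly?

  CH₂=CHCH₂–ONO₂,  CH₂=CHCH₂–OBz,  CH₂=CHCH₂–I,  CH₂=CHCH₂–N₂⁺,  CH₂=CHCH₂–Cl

The skeletons are identical, so relative rate is governed entirely by leaving-group ability.
Rank by basicity of the departing species: weakest base leaves most easily.
CH₂=CHCH₂–N₂⁺ loses N₂: no meaningful conjugate acid; N₂ departs as an exceptionally stable neutral molecule
CH₂=CHCH₂–I loses I⁻: pKₐ(HI) ≈ -10
CH₂=CHCH₂–Cl loses Cl⁻: pKₐ(HCl) ≈ -7
CH₂=CHCH₂–ONO₂ loses NO₃⁻: pKₐ(HNO₃) ≈ -1.3
CH₂=CHCH₂–OBz loses PhCOO⁻: pKₐ(C₆H₅COOH) ≈ 4.2

CH₂=CHCH₂–N₂⁺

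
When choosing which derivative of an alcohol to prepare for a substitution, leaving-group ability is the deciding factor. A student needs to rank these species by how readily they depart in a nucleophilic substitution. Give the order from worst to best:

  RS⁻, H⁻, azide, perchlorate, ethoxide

H⁻ < ethoxide < RS⁻ < azide < perchlorate

Rank by basicity of the departing species: weakest base leaves most easily.
perchlorate: pKₐ(HClO₄) ≈ -10
azide: pKₐ(HN₃) ≈ 4.7
RS⁻: pKₐ(RSH (a thiol)) ≈ 10.5
ethoxide: pKₐ(CH₃CH₂OH) ≈ 16
H⁻: pKₐ(H₂) ≈ 36
Listed from poorest to best leaving group as asked.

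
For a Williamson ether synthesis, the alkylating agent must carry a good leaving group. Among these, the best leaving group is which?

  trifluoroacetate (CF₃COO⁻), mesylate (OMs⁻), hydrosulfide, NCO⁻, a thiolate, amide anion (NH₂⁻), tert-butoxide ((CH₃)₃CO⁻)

Leaving-group ability tracks the stability of the departed species; conjugate-acid pKₐ is the usual yardstick (lower pKₐ → better LG).
mesylate (OMs⁻): pKₐ(CH₃SO₃H (MsOH)) ≈ -1.9
trifluoroacetate (CF₃COO⁻): pKₐ(CF₃COOH) ≈ 0.2
NCO⁻: pKₐ(HOCN) ≈ 3.5
hydrosulfide: pKₐ(H₂S) ≈ 7
a thiolate: pKₐ(RSH (a thiol)) ≈ 10.5
tert-butoxide ((CH₃)₃CO⁻): pKₐ(t-BuOH) ≈ 18
amide anion (NH₂⁻): pKₐ(NH₃) ≈ 38

mesylate (OMs⁻)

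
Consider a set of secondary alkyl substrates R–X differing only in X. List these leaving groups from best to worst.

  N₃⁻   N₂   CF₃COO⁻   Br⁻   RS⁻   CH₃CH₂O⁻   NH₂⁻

The more stable X⁻ (or X) is on its own — i.e. the weaker a base it is — the better a leaving group it makes.
N₂: no meaningful conjugate acid; N₂ departs as an exceptionally stable neutral molecule
Br⁻: pKₐ(HBr) ≈ -9
CF₃COO⁻: pKₐ(CF₃COOH) ≈ 0.2
N₃⁻: pKₐ(HN₃) ≈ 4.7
RS⁻: pKₐ(RSH (a thiol)) ≈ 10.5
CH₃CH₂O⁻: pKₐ(CH₃CH₂OH) ≈ 16
NH₂⁻: pKₐ(NH₃) ≈ 38

N₂ > Br⁻ > CF₃COO⁻ > N₃⁻ > RS⁻ > CH₃CH₂O⁻ > NH₂⁻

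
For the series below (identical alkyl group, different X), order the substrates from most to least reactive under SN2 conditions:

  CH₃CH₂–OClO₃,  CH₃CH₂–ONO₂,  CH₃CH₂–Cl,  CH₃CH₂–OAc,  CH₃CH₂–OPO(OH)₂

With the same alkyl group throughout, only the leaving group differentiates the rates.
Leaving-group ability tracks the stability of the departed species; conjugate-acid pKₐ is the usual yardstick (lower pKₐ → better LG).
CH₃CH₂–OClO₃ loses ClO₄⁻: pKₐ(HClO₄) ≈ -10
CH₃CH₂–Cl loses Cl⁻: pKₐ(HCl) ≈ -7
CH₃CH₂–ONO₂ loses NO₃⁻: pKₐ(HNO₃) ≈ -1.3
CH₃CH₂–OPO(OH)₂ loses H₂PO₄⁻: pKₐ(H₃PO₄) ≈ 2.1
CH₃CH₂–OAc loses AcO⁻: pKₐ(CH₃COOH) ≈ 4.8

CH₃CH₂–OClO₃ > CH₃CH₂–Cl > CH₃CH₂–ONO₂ > CH₃CH₂–OPO(OH)₂ > CH₃CH₂–OAc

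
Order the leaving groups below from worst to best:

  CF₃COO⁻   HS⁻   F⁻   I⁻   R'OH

HS⁻ < F⁻ < CF₃COO⁻ < R'OH < I⁻

The more stable X⁻ (or X) is on its own — i.e. the weaker a base it is — the better a leaving group it makes.
I⁻: pKₐ(HI) ≈ -10
R'OH: pKₐ(R'OH₂⁺) ≈ -2.4 — neutral; leaves from a protonated ether (an oxonium ion, R–O(H)R'⁺)
CF₃COO⁻: pKₐ(CF₃COOH) ≈ 0.2
F⁻: pKₐ(HF) ≈ 3.2 — small and strongly basic; the poor halide leaving group
HS⁻: pKₐ(H₂S) ≈ 7
Reversing gives the worst-to-best order requested.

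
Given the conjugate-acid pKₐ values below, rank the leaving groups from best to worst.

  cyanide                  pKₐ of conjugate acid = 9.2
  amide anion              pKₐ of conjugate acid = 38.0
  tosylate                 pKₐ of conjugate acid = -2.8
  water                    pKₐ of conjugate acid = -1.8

Lower conjugate-acid pKₐ ⇒ weaker base ⇒ better leaving group.
Sorting by the given values: tosylate (-2.8), water (-1.8), cyanide (9.2), amide anion (38.0).

tosylate > water > cyanide > amide anion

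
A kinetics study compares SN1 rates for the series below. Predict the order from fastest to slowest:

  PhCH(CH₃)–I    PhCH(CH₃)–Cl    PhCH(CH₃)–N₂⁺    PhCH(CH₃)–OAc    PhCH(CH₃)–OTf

PhCH(CH₃)–N₂⁺ > PhCH(CH₃)–OTf > PhCH(CH₃)–I > PhCH(CH₃)–Cl > PhCH(CH₃)–OAc

Identical carbon frameworks mean the comparison reduces to leaving-group quality.
Rank by basicity of the departing species: weakest base leaves most easily.
PhCH(CH₃)–N₂⁺ loses N₂: no meaningful conjugate acid; N₂ departs as an exceptionally stable neutral molecule
PhCH(CH₃)–OTf loses OTf⁻: pKₐ(CF₃SO₃H (triflic acid)) ≈ -14
PhCH(CH₃)–I loses I⁻: pKₐ(HI) ≈ -10
PhCH(CH₃)–Cl loses Cl⁻: pKₐ(HCl) ≈ -7
PhCH(CH₃)–OAc loses AcO⁻: pKₐ(CH₃COOH) ≈ 4.8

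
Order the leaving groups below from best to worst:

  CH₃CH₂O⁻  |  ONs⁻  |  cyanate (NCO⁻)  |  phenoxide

Leaving-group ability tracks the stability of the departed species; conjugate-acid pKₐ is the usual yardstick (lower pKₐ → better LG).
ONs⁻: pKₐ(p-O₂NC₆H₄SO₃H) ≈ -3.5 — p-nitro group further stabilises the sulfonate
cyanate (NCO⁻): pKₐ(HOCN) ≈ 3.5
phenoxide: pKₐ(C₆H₅OH (phenol)) ≈ 10
CH₃CH₂O⁻: pKₐ(CH₃CH₂OH) ≈ 16 — strong base; alkoxides do not leave unassisted

ONs⁻ > cyanate (NCO⁻) > phenoxide > CH₃CH₂O⁻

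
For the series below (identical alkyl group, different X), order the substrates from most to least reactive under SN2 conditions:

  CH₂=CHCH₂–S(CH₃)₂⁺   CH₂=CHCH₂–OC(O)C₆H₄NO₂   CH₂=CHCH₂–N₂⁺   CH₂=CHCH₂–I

CH₂=CHCH₂–N₂⁺ > CH₂=CHCH₂–I > CH₂=CHCH₂–S(CH₃)₂⁺ > CH₂=CHCH₂–OC(O)C₆H₄NO₂

Same R in every case — rank the leaving groups.
A good leaving group is a weak base: the lower the pKₐ of its conjugate acid, the more readily it departs.
CH₂=CHCH₂–N₂⁺ loses N₂: no meaningful conjugate acid; N₂ departs as an exceptionally stable neutral molecule
CH₂=CHCH₂–I loses I⁻: pKₐ(HI) ≈ -10
CH₂=CHCH₂–S(CH₃)₂⁺ loses SR'₂: pKₐ(R'₂SH⁺) ≈ -7
CH₂=CHCH₂–OC(O)C₆H₄NO₂ loses p-O₂N–C₆H₄–COO⁻: pKₐ(p-nitrobenzoic acid) ≈ 3.4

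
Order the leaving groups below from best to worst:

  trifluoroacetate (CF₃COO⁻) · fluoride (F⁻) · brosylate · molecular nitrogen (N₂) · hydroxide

Leaving-group ability tracks the stability of the departed species; conjugate-acid pKₐ is the usual yardstick (lower pKₐ → better LG).
molecular nitrogen (N₂): no meaningful conjugate acid; N₂ departs as an exceptionally stable neutral molecule
brosylate: pKₐ(p-BrC₆H₄SO₃H) ≈ -2.8
trifluoroacetate (CF₃COO⁻): pKₐ(CF₃COOH) ≈ 0.2
fluoride (F⁻): pKₐ(HF) ≈ 3.2
hydroxide: pKₐ(H₂O) ≈ 15.7

molecular nitrogen (N₂) > brosylate > trifluoroacetate (CF₃COO⁻) > fluoride (F⁻) > hydroxide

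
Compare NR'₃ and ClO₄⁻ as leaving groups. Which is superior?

ClO₄⁻

ClO₄⁻ is the better leaving group.
pKₐ(HClO₄) ≈ -10 versus pKₐ(R'₃NH⁺) ≈ 10.7: ClO₄⁻ is the much weaker base.
Extremely weak base; rarely used for safety reasons.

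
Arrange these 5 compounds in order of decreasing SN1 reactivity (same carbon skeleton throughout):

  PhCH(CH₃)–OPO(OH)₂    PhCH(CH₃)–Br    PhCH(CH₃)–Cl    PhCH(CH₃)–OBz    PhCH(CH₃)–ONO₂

PhCH(CH₃)–Br > PhCH(CH₃)–Cl > PhCH(CH₃)–ONO₂ > PhCH(CH₃)–OPO(OH)₂ > PhCH(CH₃)–OBz

The skeletons are identical, so relative rate is governed entirely by leaving-group ability.
Leaving-group ability tracks the stability of the departed species; conjugate-acid pKₐ is the usual yardstick (lower pKₐ → better LG).
PhCH(CH₃)–Br loses Br⁻: pKₐ(HBr) ≈ -9
PhCH(CH₃)–Cl loses Cl⁻: pKₐ(HCl) ≈ -7
PhCH(CH₃)–ONO₂ loses NO₃⁻: pKₐ(HNO₃) ≈ -1.3
PhCH(CH₃)–OPO(OH)₂ loses H₂PO₄⁻: pKₐ(H₃PO₄) ≈ 2.1
PhCH(CH₃)–OBz loses PhCOO⁻: pKₐ(C₆H₅COOH) ≈ 4.2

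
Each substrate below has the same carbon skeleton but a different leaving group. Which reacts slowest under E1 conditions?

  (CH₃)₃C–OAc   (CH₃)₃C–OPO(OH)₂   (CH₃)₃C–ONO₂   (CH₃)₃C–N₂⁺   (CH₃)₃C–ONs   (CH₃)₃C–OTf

With the same alkyl group throughout, only the leaving group differentiates the rates.
Leaving-group ability tracks the stability of the departed species; conjugate-acid pKₐ is the usual yardstick (lower pKₐ → better LG).
(CH₃)₃C–N₂⁺ loses N₂: no meaningful conjugate acid; N₂ departs as an exceptionally stable neutral molecule
(CH₃)₃C–OTf loses OTf⁻: pKₐ(CF₃SO₃H (triflic acid)) ≈ -14
(CH₃)₃C–ONs loses ONs⁻: pKₐ(p-O₂NC₆H₄SO₃H) ≈ -3.5
(CH₃)₃C–ONO₂ loses NO₃⁻: pKₐ(HNO₃) ≈ -1.3
(CH₃)₃C–OPO(OH)₂ loses H₂PO₄⁻: pKₐ(H₃PO₄) ≈ 2.1
(CH₃)₃C–OAc loses AcO⁻: pKₐ(CH₃COOH) ≈ 4.8

(CH₃)₃C–OAc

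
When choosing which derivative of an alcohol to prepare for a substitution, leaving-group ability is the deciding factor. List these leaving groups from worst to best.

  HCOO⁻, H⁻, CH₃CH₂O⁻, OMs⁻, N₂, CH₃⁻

CH₃⁻ < H⁻ < CH₃CH₂O⁻ < HCOO⁻ < OMs⁻ < N₂

A good leaving group is a weak base: the lower the pKₐ of its conjugate acid, the more readily it departs.
N₂: no meaningful conjugate acid; N₂ departs as an exceptionally stable neutral molecule
OMs⁻: pKₐ(CH₃SO₃H (MsOH)) ≈ -1.9
HCOO⁻: pKₐ(HCOOH) ≈ 3.8
CH₃CH₂O⁻: pKₐ(CH₃CH₂OH) ≈ 16
H⁻: pKₐ(H₂) ≈ 36 — extremely strong base; leaves only in special hydride-transfer contexts
CH₃⁻: pKₐ(CH₄) ≈ 48 — unstabilised carbanion; the worst conceivable leaving group
The question asks for worst first, so the sequence is read in increasing leaving-group ability.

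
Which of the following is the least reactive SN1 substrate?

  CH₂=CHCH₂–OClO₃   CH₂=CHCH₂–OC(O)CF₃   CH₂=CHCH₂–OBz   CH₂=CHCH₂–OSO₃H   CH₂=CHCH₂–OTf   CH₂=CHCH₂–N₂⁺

With the same alkyl group throughout, only the leaving group differentiates the rates.
Leaving-group ability tracks the stability of the departed species; conjugate-acid pKₐ is the usual yardstick (lower pKₐ → better LG).
CH₂=CHCH₂–N₂⁺ loses N₂: no meaningful conjugate acid; N₂ departs as an exceptionally stable neutral molecule
CH₂=CHCH₂–OTf loses OTf⁻: pKₐ(CF₃SO₃H (triflic acid)) ≈ -14
CH₂=CHCH₂–OClO₃ loses ClO₄⁻: pKₐ(HClO₄) ≈ -10
CH₂=CHCH₂–OSO₃H loses HSO₄⁻: pKₐ(H₂SO₄) ≈ -3
CH₂=CHCH₂–OC(O)CF₃ loses CF₃COO⁻: pKₐ(CF₃COOH) ≈ 0.2
CH₂=CHCH₂–OBz loses PhCOO⁻: pKₐ(C₆H₅COOH) ≈ 4.2

CH₂=CHCH₂–OBz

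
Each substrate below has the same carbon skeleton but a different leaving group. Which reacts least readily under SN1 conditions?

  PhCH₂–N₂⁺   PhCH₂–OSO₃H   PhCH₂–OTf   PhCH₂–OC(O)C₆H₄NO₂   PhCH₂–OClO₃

PhCH₂–OC(O)C₆H₄NO₂

The skeletons are identical, so relative rate is governed entirely by leaving-group ability.
The more stable X⁻ (or X) is on its own — i.e. the weaker a base it is — the better a leaving group it makes.
PhCH₂–N₂⁺ loses N₂: no meaningful conjugate acid; N₂ departs as an exceptionally stable neutral molecule
PhCH₂–OTf loses OTf⁻: pKₐ(CF₃SO₃H (triflic acid)) ≈ -14
PhCH₂–OClO₃ loses ClO₄⁻: pKₐ(HClO₄) ≈ -10
PhCH₂–OSO₃H loses HSO₄⁻: pKₐ(H₂SO₄) ≈ -3
PhCH₂–OC(O)C₆H₄NO₂ loses p-O₂N–C₆H₄–COO⁻: pKₐ(p-nitrobenzoic acid) ≈ 3.4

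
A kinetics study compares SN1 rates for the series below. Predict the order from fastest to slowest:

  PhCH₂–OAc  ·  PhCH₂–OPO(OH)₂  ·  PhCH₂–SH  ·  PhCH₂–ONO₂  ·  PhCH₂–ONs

PhCH₂–ONs > PhCH₂–ONO₂ > PhCH₂–OPO(OH)₂ > PhCH₂–OAc > PhCH₂–SH

With the same alkyl group throughout, only the leaving group differentiates the rates.
Leaving-group ability tracks the stability of the departed species; conjugate-acid pKₐ is the usual yardstick (lower pKₐ → better LG).
PhCH₂–ONs loses ONs⁻: pKₐ(p-O₂NC₆H₄SO₃H) ≈ -3.5
PhCH₂–ONO₂ loses NO₃⁻: pKₐ(HNO₃) ≈ -1.3
PhCH₂–OPO(OH)₂ loses H₂PO₄⁻: pKₐ(H₃PO₄) ≈ 2.1
PhCH₂–OAc loses AcO⁻: pKₐ(CH₃COOH) ≈ 4.8
PhCH₂–SH loses HS⁻: pKₐ(H₂S) ≈ 7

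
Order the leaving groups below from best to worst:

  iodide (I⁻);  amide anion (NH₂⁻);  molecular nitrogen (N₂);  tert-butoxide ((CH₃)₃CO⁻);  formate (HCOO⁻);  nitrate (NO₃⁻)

molecular nitrogen (N₂) > iodide (I⁻) > nitrate (NO₃⁻) > formate (HCOO⁻) > tert-butoxide ((CH₃)₃CO⁻) > amide anion (NH₂⁻)

molecular nitrogen (N₂): no meaningful conjugate acid; N₂ departs as an exceptionally stable neutral molecule
iodide (I⁻): pKₐ(HI) ≈ -10
nitrate (NO₃⁻): pKₐ(HNO₃) ≈ -1.3
formate (HCOO⁻): pKₐ(HCOOH) ≈ 3.8
tert-butoxide ((CH₃)₃CO⁻): pKₐ(t-BuOH) ≈ 18
amide anion (NH₂⁻): pKₐ(NH₃) ≈ 38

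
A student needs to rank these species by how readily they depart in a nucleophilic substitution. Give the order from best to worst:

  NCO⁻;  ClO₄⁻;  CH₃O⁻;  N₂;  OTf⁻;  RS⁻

N₂ > OTf⁻ > ClO₄⁻ > NCO⁻ > RS⁻ > CH₃O⁻

A good leaving group is a weak base: the lower the pKₐ of its conjugate acid, the more readily it departs.
N₂: no meaningful conjugate acid; N₂ departs as an exceptionally stable neutral molecule
OTf⁻: pKₐ(CF₃SO₃H (triflic acid)) ≈ -14
ClO₄⁻: pKₐ(HClO₄) ≈ -10
NCO⁻: pKₐ(HOCN) ≈ 3.5
RS⁻: pKₐ(RSH (a thiol)) ≈ 10.5
CH₃O⁻: pKₐ(CH₃OH) ≈ 15.5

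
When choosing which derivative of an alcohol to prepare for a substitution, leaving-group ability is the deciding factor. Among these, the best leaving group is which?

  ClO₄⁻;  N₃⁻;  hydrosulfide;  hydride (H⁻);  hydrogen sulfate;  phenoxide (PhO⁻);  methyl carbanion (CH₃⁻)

A good leaving group is a weak base: the lower the pKₐ of its conjugate acid, the more readily it departs.
ClO₄⁻: pKₐ(HClO₄) ≈ -10
hydrogen sulfate: pKₐ(H₂SO₄) ≈ -3
N₃⁻: pKₐ(HN₃) ≈ 4.7
hydrosulfide: pKₐ(H₂S) ≈ 7
phenoxide (PhO⁻): pKₐ(C₆H₅OH (phenol)) ≈ 10
hydride (H⁻): pKₐ(H₂) ≈ 36
methyl carbanion (CH₃⁻): pKₐ(CH₄) ≈ 48

ClO₄⁻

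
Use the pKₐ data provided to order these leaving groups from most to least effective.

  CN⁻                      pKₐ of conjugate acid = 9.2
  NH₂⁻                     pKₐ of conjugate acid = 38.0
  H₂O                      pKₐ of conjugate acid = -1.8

H₂O > CN⁻ > NH₂⁻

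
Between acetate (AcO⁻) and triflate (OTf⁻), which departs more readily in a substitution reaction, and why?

triflate (OTf⁻) is the better leaving group.
pKₐ(CF₃SO₃H (triflic acid)) ≈ -14 versus pKₐ(CH₃COOH) ≈ 4.8: triflate (OTf⁻) is the much weaker base.
Charge spread over three oxygens and a CF₃ group; the premier leaving group in synthesis.

triflate (OTf⁻)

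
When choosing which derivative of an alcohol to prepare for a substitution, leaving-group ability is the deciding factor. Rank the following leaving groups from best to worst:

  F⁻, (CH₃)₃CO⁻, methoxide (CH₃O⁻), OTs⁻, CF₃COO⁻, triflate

triflate > OTs⁻ > CF₃COO⁻ > F⁻ > methoxide (CH₃O⁻) > (CH₃)₃CO⁻

The more stable X⁻ (or X) is on its own — i.e. the weaker a base it is — the better a leaving group it makes.
triflate: pKₐ(CF₃SO₃H (triflic acid)) ≈ -14
OTs⁻: pKₐ(p-CH₃C₆H₄SO₃H (TsOH)) ≈ -2.8 — resonance-delocalised arenesulfonate
CF₃COO⁻: pKₐ(CF₃COOH) ≈ 0.2
F⁻: pKₐ(HF) ≈ 3.2 — small and strongly basic; the poor halide leaving group
methoxide (CH₃O⁻): pKₐ(CH₃OH) ≈ 15.5
(CH₃)₃CO⁻: pKₐ(t-BuOH) ≈ 18 — bulky, strongly basic alkoxide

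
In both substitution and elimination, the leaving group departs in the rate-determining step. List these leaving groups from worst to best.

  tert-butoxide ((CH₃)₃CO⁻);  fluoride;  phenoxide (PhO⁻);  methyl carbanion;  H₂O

methyl carbanion < tert-butoxide ((CH₃)₃CO⁻) < phenoxide (PhO⁻) < fluoride < H₂O

A good leaving group is a weak base: the lower the pKₐ of its conjugate acid, the more readily it departs.
H₂O: pKₐ(H₃O⁺) ≈ -1.7
fluoride: pKₐ(HF) ≈ 3.2
phenoxide (PhO⁻): pKₐ(C₆H₅OH (phenol)) ≈ 10
tert-butoxide ((CH₃)₃CO⁻): pKₐ(t-BuOH) ≈ 18
methyl carbanion: pKₐ(CH₄) ≈ 48
The question asks for worst first, so the sequence is read in increasing leaving-group ability.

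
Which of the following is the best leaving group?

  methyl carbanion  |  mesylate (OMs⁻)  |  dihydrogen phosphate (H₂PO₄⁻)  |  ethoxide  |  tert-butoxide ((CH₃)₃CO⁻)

mesylate (OMs⁻): pKₐ(CH₃SO₃H (MsOH)) ≈ -1.9
dihydrogen phosphate (H₂PO₄⁻): pKₐ(H₃PO₄) ≈ 2.1
ethoxide: pKₐ(CH₃CH₂OH) ≈ 16
tert-butoxide ((CH₃)₃CO⁻): pKₐ(t-BuOH) ≈ 18
methyl carbanion: pKₐ(CH₄) ≈ 48

mesylate (OMs⁻)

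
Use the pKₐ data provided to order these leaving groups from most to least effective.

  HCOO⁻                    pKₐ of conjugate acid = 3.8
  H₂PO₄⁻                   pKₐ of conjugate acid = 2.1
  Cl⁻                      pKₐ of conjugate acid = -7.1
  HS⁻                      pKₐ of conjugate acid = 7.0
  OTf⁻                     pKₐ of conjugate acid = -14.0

Lower conjugate-acid pKₐ ⇒ weaker base ⇒ better leaving group.
Sorting by the given values: OTf⁻ (-14.0), Cl⁻ (-7.1), H₂PO₄⁻ (2.1), HCOO⁻ (3.8), HS⁻ (7.0).

OTf⁻ > Cl⁻ > H₂PO₄⁻ > HCOO⁻ > HS⁻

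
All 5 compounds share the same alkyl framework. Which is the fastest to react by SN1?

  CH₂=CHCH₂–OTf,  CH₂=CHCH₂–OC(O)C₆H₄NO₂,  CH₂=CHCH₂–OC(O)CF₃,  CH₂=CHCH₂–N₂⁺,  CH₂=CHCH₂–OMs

CH₂=CHCH₂–N₂⁺

Same R in every case — rank the leaving groups.
Leaving-group ability tracks the stability of the departed species; conjugate-acid pKₐ is the usual yardstick (lower pKₐ → better LG).
CH₂=CHCH₂–N₂⁺ loses N₂: no meaningful conjugate acid; N₂ departs as an exceptionally stable neutral molecule
CH₂=CHCH₂–OTf loses OTf⁻: pKₐ(CF₃SO₃H (triflic acid)) ≈ -14
CH₂=CHCH₂–OMs loses OMs⁻: pKₐ(CH₃SO₃H (MsOH)) ≈ -1.9
CH₂=CHCH₂–OC(O)CF₃ loses CF₃COO⁻: pKₐ(CF₃COOH) ≈ 0.2
CH₂=CHCH₂–OC(O)C₆H₄NO₂ loses p-O₂N–C₆H₄–COO⁻: pKₐ(p-nitrobenzoic acid) ≈ 3.4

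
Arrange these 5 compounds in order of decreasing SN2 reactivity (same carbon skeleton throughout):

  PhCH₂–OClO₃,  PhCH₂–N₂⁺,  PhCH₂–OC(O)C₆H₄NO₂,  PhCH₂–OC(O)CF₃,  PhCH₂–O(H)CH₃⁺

PhCH₂–N₂⁺ > PhCH₂–OClO₃ > PhCH₂–O(H)CH₃⁺ > PhCH₂–OC(O)CF₃ > PhCH₂–OC(O)C₆H₄NO₂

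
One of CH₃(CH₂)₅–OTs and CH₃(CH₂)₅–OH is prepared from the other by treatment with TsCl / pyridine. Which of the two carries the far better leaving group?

CH₃(CH₂)₅–OTs

From CH₃(CH₂)₅–OH the departing group would be OH⁻ (pKₐ(H₂O) ≈ 15.7). Strong base; essentially never leaves without prior activation.
From CH₃(CH₂)₅–OTs the leaving group is OTs⁻ (pKₐ(p-CH₃C₆H₄SO₃H (TsOH)) ≈ -2.8). Resonance-delocalised arenesulfonate.
Treatment with TsCl / pyridine works by converting the hydroxyl into a tosylate, making CH₃(CH₂)₅–OTs enormously more reactive.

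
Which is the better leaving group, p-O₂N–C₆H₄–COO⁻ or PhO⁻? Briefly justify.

p-O₂N–C₆H₄–COO⁻

p-O₂N–C₆H₄–COO⁻ is the better leaving group.
pKₐ(p-nitrobenzoic acid) ≈ 3.4 versus pKₐ(C₆H₅OH (phenol)) ≈ 10: p-O₂N–C₆H₄–COO⁻ is the much weaker base.
Electron-withdrawing nitro group stabilises the carboxylate.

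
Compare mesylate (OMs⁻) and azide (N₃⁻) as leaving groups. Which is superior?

mesylate (OMs⁻) is the better leaving group.
pKₐ(CH₃SO₃H (MsOH)) ≈ -1.9 versus pKₐ(HN₃) ≈ 4.7: mesylate (OMs⁻) is the much weaker base.
Resonance-delocalised alkanesulfonate.

mesylate (OMs⁻)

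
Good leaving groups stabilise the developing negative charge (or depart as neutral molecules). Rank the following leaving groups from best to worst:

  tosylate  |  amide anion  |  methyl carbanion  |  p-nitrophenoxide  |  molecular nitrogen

Rank by basicity of the departing species: weakest base leaves most easily.
molecular nitrogen: no meaningful conjugate acid; N₂ departs as an exceptionally stable neutral molecule
tosylate: pKₐ(p-CH₃C₆H₄SO₃H (TsOH)) ≈ -2.8
p-nitrophenoxide: pKₐ(p-nitrophenol) ≈ 7.2
amide anion: pKₐ(NH₃) ≈ 38
methyl carbanion: pKₐ(CH₄) ≈ 48

molecular nitrogen > tosylate > p-nitrophenoxide > amide anion > methyl carbanion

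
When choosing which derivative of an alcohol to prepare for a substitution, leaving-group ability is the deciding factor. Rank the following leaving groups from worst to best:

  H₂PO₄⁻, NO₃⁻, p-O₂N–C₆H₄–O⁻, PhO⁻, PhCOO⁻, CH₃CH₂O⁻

NO₃⁻: pKₐ(HNO₃) ≈ -1.3
H₂PO₄⁻: pKₐ(H₃PO₄) ≈ 2.1
PhCOO⁻: pKₐ(C₆H₅COOH) ≈ 4.2 — aryl carboxylate
p-O₂N–C₆H₄–O⁻: pKₐ(p-nitrophenol) ≈ 7.2 — nitro group delocalises the charge; the classic chromogenic LG
PhO⁻: pKₐ(C₆H₅OH (phenol)) ≈ 10 — resonance into the ring helps, but still a poor LG
CH₃CH₂O⁻: pKₐ(CH₃CH₂OH) ≈ 16 — strong base; alkoxides do not leave unassisted
Reversing gives the worst-to-best order requested.

CH₃CH₂O⁻ < PhO⁻ < p-O₂N–C₆H₄–O⁻ < PhCOO⁻ < H₂PO₄⁻ < NO₃⁻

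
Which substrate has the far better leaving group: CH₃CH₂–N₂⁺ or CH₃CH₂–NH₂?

CH₃CH₂–N₂⁺

From CH₃CH₂–NH₂ the departing group would be NH₂⁻ (pKₐ(NH₃) ≈ 38). Extremely strong base; never a leaving group.
From CH₃CH₂–N₂⁺ the leaving group is N₂ (no meaningful conjugate acid; N₂ departs as an exceptionally stable neutral molecule).
(In practice CH₃CH₂–N₂⁺ is made from CH₃CH₂–NH₂ by diazotisation (NaNO₂ / HCl, 0 °C), generating a diazonium salt that expels N₂.)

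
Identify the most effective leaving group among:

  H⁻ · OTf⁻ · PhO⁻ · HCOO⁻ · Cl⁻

A good leaving group is a weak base: the lower the pKₐ of its conjugate acid, the more readily it departs.
OTf⁻: pKₐ(CF₃SO₃H (triflic acid)) ≈ -14
Cl⁻: pKₐ(HCl) ≈ -7
HCOO⁻: pKₐ(HCOOH) ≈ 3.8
PhO⁻: pKₐ(C₆H₅OH (phenol)) ≈ 10
H⁻: pKₐ(H₂) ≈ 36

OTf⁻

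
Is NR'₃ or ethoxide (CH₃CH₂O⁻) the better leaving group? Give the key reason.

NR'₃

NR'₃ is the better leaving group.
pKₐ(R'₃NH⁺) ≈ 10.7 versus pKₐ(CH₃CH₂OH) ≈ 16: NR'₃ is the much weaker base.
Neutral but still a fairly strong base; Hofmann-elimination LG.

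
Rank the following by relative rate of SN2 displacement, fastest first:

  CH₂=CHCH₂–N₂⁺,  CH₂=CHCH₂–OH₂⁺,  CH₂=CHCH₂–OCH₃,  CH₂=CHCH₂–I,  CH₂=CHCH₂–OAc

Same R in every case — rank the leaving groups.
The more stable X⁻ (or X) is on its own — i.e. the weaker a base it is — the better a leaving group it makes.
CH₂=CHCH₂–N₂⁺ loses N₂: no meaningful conjugate acid; N₂ departs as an exceptionally stable neutral molecule
CH₂=CHCH₂–I loses I⁻: pKₐ(HI) ≈ -10
CH₂=CHCH₂–OH₂⁺ loses H₂O: pKₐ(H₃O⁺) ≈ -1.7
CH₂=CHCH₂–OAc loses AcO⁻: pKₐ(CH₃COOH) ≈ 4.8
CH₂=CHCH₂–OCH₃ loses CH₃O⁻: pKₐ(CH₃OH) ≈ 15.5

CH₂=CHCH₂–N₂⁺ > CH₂=CHCH₂–I > CH₂=CHCH₂–OH₂⁺ > CH₂=CHCH₂–OAc > CH₂=CHCH₂–OCH₃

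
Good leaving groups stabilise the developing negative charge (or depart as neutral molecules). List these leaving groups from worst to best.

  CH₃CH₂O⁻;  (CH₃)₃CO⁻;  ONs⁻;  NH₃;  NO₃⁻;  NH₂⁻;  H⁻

A good leaving group is a weak base: the lower the pKₐ of its conjugate acid, the more readily it departs.
ONs⁻: pKₐ(p-O₂NC₆H₄SO₃H) ≈ -3.5 — p-nitro group further stabilises the sulfonate
NO₃⁻: pKₐ(HNO₃) ≈ -1.3 — resonance-delocalised over three oxygens
NH₃: pKₐ(NH₄⁺) ≈ 9.2
CH₃CH₂O⁻: pKₐ(CH₃CH₂OH) ≈ 16 — strong base; alkoxides do not leave unassisted
(CH₃)₃CO⁻: pKₐ(t-BuOH) ≈ 18 — bulky, strongly basic alkoxide
H⁻: pKₐ(H₂) ≈ 36 — extremely strong base; leaves only in special hydride-transfer contexts
NH₂⁻: pKₐ(NH₃) ≈ 38
Listed from poorest to best leaving group as asked.

NH₂⁻ < H⁻ < (CH₃)₃CO⁻ < CH₃CH₂O⁻ < NH₃ < NO₃⁻ < ONs⁻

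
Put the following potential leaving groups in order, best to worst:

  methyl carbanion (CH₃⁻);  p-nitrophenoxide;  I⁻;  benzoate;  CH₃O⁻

I⁻ > benzoate > p-nitrophenoxide > CH₃O⁻ > methyl carbanion (CH₃⁻)

A good leaving group is a weak base: the lower the pKₐ of its conjugate acid, the more readily it departs.
I⁻: pKₐ(HI) ≈ -10
benzoate: pKₐ(C₆H₅COOH) ≈ 4.2
p-nitrophenoxide: pKₐ(p-nitrophenol) ≈ 7.2
CH₃O⁻: pKₐ(CH₃OH) ≈ 15.5
methyl carbanion (CH₃⁻): pKₐ(CH₄) ≈ 48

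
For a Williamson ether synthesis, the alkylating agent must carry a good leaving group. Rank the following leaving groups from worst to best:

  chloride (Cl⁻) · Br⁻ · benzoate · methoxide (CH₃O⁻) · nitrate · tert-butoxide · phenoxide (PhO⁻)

Br⁻: pKₐ(HBr) ≈ -9
chloride (Cl⁻): pKₐ(HCl) ≈ -7
nitrate: pKₐ(HNO₃) ≈ -1.3
benzoate: pKₐ(C₆H₅COOH) ≈ 4.2
phenoxide (PhO⁻): pKₐ(C₆H₅OH (phenol)) ≈ 10
methoxide (CH₃O⁻): pKₐ(CH₃OH) ≈ 15.5
tert-butoxide: pKₐ(t-BuOH) ≈ 18
Reversing gives the worst-to-best order requested.

tert-butoxide < methoxide (CH₃O⁻) < phenoxide (PhO⁻) < benzoate < nitrate < chloride (Cl⁻) < Br⁻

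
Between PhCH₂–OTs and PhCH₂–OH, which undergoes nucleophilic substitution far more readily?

PhCH₂–OTs

From PhCH₂–OH the departing group would be OH⁻ (pKₐ(H₂O) ≈ 15.7). Strong base; essentially never leaves without prior activation.
From PhCH₂–OTs the leaving group is OTs⁻ (pKₐ(p-CH₃C₆H₄SO₃H (TsOH)) ≈ -2.8). Resonance-delocalised arenesulfonate.
(In practice PhCH₂–OTs is made from PhCH₂–OH by treatment with TsCl / pyridine, converting the hydroxyl into a tosylate.)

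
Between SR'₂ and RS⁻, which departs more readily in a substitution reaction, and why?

SR'₂ is the better leaving group.
pKₐ(R'₂SH⁺) ≈ -7 versus pKₐ(RSH (a thiol)) ≈ 10.5: SR'₂ is the much weaker base.
Neutral; leaves from a sulfonium salt (R–SR'₂⁺).

SR'₂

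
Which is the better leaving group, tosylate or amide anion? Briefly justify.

tosylate

tosylate is the better leaving group.
pKₐ(p-CH₃C₆H₄SO₃H (TsOH)) ≈ -2.8 versus pKₐ(NH₃) ≈ 38: tosylate is the much weaker base.
Resonance-delocalised arenesulfonate.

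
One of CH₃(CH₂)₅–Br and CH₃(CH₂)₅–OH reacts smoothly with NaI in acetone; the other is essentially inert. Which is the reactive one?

CH₃(CH₂)₅–Br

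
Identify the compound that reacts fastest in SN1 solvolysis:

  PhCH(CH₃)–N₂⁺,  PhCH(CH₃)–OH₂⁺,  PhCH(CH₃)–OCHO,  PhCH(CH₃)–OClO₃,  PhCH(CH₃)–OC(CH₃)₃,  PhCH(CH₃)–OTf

PhCH(CH₃)–N₂⁺

With the same alkyl group throughout, only the leaving group differentiates the rates.
Rank by basicity of the departing species: weakest base leaves most easily.
PhCH(CH₃)–N₂⁺ loses N₂: no meaningful conjugate acid; N₂ departs as an exceptionally stable neutral molecule
PhCH(CH₃)–OTf loses OTf⁻: pKₐ(CF₃SO₃H (triflic acid)) ≈ -14
PhCH(CH₃)–OClO₃ loses ClO₄⁻: pKₐ(HClO₄) ≈ -10
PhCH(CH₃)–OH₂⁺ loses H₂O: pKₐ(H₃O⁺) ≈ -1.7
PhCH(CH₃)–OCHO loses HCOO⁻: pKₐ(HCOOH) ≈ 3.8
PhCH(CH₃)–OC(CH₃)₃ loses (CH₃)₃CO⁻: pKₐ(t-BuOH) ≈ 18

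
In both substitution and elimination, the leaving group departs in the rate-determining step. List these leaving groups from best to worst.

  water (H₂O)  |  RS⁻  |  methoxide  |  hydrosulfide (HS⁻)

A good leaving group is a weak base: the lower the pKₐ of its conjugate acid, the more readily it departs.
water (H₂O): pKₐ(H₃O⁺) ≈ -1.7 — neutral; leaves from a protonated alcohol (R–OH₂⁺)
hydrosulfide (HS⁻): pKₐ(H₂S) ≈ 7 — larger and more polarisable than the oxygen analogue
RS⁻: pKₐ(RSH (a thiol)) ≈ 10.5
methoxide: pKₐ(CH₃OH) ≈ 15.5 — strong base; alkoxides do not leave unassisted

water (H₂O) > hydrosulfide (HS⁻) > RS⁻ > methoxide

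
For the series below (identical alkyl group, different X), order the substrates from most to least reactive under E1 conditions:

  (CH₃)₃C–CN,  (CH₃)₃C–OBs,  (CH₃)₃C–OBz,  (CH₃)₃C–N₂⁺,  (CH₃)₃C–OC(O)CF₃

(CH₃)₃C–N₂⁺ > (CH₃)₃C–OBs > (CH₃)₃C–OC(O)CF₃ > (CH₃)₃C–OBz > (CH₃)₃C–CN

Identical carbon frameworks mean the comparison reduces to leaving-group quality.
The more stable X⁻ (or X) is on its own — i.e. the weaker a base it is — the better a leaving group it makes.
(CH₃)₃C–N₂⁺ loses N₂: no meaningful conjugate acid; N₂ departs as an exceptionally stable neutral molecule
(CH₃)₃C–OBs loses OBs⁻: pKₐ(p-BrC₆H₄SO₃H) ≈ -2.8
(CH₃)₃C–OC(O)CF₃ loses CF₃COO⁻: pKₐ(CF₃COOH) ≈ 0.2
(CH₃)₃C–OBz loses PhCOO⁻: pKₐ(C₆H₅COOH) ≈ 4.2
(CH₃)₃C–CN loses CN⁻: pKₐ(HCN) ≈ 9.2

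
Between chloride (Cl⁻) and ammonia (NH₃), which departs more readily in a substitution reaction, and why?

chloride (Cl⁻)

chloride (Cl⁻) is the better leaving group.
pKₐ(HCl) ≈ -7 versus pKₐ(NH₄⁺) ≈ 9.2: chloride (Cl⁻) is the much weaker base.
Moderately weak base.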